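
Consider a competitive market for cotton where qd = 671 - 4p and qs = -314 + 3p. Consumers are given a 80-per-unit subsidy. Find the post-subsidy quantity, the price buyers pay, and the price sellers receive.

q' = 1717/7; buyers pay 745/7; sellers receive 1305/7

Pre-subsidy: 671 - 4p = -314 + 3p gives p* = 985/7, q* = 757/7.
With the rebate, buyers effectively pay pb = ps − 80, where ps is the price sellers receive.
Demand in terms of ps becomes qd = 671 − 4(ps − 80) = 991 - 4ps. Setting this equal to supply: 991 - 4ps = -314 + 3ps, so ps = 1305/7.
Buyers pay pb = 1305/7 − 80 = 745/7; q' = -314 + 3·(1305/7) = 1717/7.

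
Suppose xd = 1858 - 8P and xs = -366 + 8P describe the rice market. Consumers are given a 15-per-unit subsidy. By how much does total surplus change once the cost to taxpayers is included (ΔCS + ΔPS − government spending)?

Net change in total surplus = -450

Pre-subsidy: 1858 - 8P = -366 + 8P gives P* = 139, x* = 746.
With the rebate, buyers effectively pay Pb = Ps − 15, where Ps is the price sellers receive.
Demand in terms of Ps becomes xd = 1858 − 8(Ps − 15) = 1978 - 8Ps. Setting this equal to supply: 1978 - 8Ps = -366 + 8Ps, so Ps = 146.5.
Buyers pay Pb = 146.5 − 15 = 131.5; x' = -366 + 8·146.5 = 806.
ΔCS = ½(746 + 806)(139 − 131.5) = 5820; ΔPS = ½(746 + 806)(146.5 − 139) = 5820.
Government spending = 15 × 806 = 12090.
Net change = 5820 + 5820 − 12090 = -450. The loss equals the DWL triangle ½·15·60.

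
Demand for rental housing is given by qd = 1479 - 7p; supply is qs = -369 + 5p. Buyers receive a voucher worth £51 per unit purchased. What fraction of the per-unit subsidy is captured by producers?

Pre-subsidy: 1479 - 7p = -369 + 5p gives p* = 154, q* = 401.
With the rebate, buyers effectively pay pb = ps − 51, where ps is the price sellers receive.
Demand in terms of ps becomes qd = 1479 − 7(ps − 51) = 1836 - 7ps. Setting this equal to supply: 1836 - 7ps = -369 + 5ps, so ps = 183.75.
Buyers pay pb = 183.75 − 51 = 132.75; q' = -369 + 5·183.75 = 549.75.
Buyers' price falls by p* − pb = 154 − 132.75 = 21.25; sellers' price rises by ps − p* = 183.75 − 154 = 29.75.
So producers capture 29.75/51 = 7/12 of each unit of subsidy.

Producer share = 7/12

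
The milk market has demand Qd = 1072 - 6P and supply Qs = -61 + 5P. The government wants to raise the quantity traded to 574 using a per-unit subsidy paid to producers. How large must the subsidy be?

At Q = 574, invert demand for the buyer price: Pb = (1072 − 574)/6 = 83; invert supply for the seller price: Ps = (574 − (-61))/5 = 127.
The subsidy must fill the gap: s = Ps − Pb = 127 − 83 = 44.

Required subsidy s = 44 per unit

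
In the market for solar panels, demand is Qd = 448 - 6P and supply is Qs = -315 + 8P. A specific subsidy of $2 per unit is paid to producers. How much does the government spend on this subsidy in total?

Government cost = 1790/7

Pre-subsidy: 448 - 6P = -315 + 8P gives P* = 54.5, Q* = 121.
With the subsidy, sellers receive Ps = Pb + 2 for each unit, where Pb is the price buyers pay.
Supply in terms of Pb becomes Qs = -315 + 8(Pb + 2) = -299 + 8Pb. Setting this equal to demand: 448 - 6Pb = -299 + 8Pb, so Pb = 747/14.
Sellers receive Ps = 747/14 + 2 = 775/14; Q' = 448 − 6·(747/14) = 895/7.
Government outlay = subsidy × quantity = 2 × 895/7 = 1790/7.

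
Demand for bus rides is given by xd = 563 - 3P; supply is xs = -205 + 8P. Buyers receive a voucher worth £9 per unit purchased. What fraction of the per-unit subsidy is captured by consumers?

Consumer share = 8/11

Pre-subsidy: 563 - 3P = -205 + 8P gives P* = 768/11, x* = 3889/11.
With the rebate, buyers effectively pay Pb = Ps − 9, where Ps is the price sellers receive.
Demand in terms of Ps becomes xd = 563 − 3(Ps − 9) = 590 - 3Ps. Setting this equal to supply: 590 - 3Ps = -205 + 8Ps, so Ps = 795/11.
Buyers pay Pb = 795/11 − 9 = 696/11; x' = -205 + 8·(795/11) = 4105/11.
Buyers' price falls by P* − Pb = 768/11 − 696/11 = 72/11; sellers' price rises by Ps − P* = 795/11 − 768/11 = 27/11.
So consumers capture (72/11)/9 = 8/11 of each unit of subsidy.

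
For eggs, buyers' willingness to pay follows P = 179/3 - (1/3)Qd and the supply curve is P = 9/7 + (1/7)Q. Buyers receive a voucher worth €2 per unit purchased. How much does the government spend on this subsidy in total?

Pre-subsidy: 179/3 - (1/3)Q = 9/7 + (1/7)Q gives Q* = 122.6 and P* = 18.8.
With the rebate, buyers effectively pay Pb = Ps − 2, where Ps is the price sellers receive.
On the curves, Pb = 179/3 - (1/3)Q and Ps = 9/7 + (1/7)Q; the wedge Ps − Pb = 2 gives 9/7 + (1/7)Q − (179/3 - (1/3)Q) = 2, so Q' = 126.8.
Then Pb = 179/3 − (1/3)·126.8 = 17.4 and Ps = 9/7 + (1/7)·126.8 = 19.4.
Government outlay = subsidy × quantity = 2 × 126.8 = 253.6.

Government cost = €253.6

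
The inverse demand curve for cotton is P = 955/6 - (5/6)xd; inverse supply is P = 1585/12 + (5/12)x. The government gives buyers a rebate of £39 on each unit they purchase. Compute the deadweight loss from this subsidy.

Pre-subsidy: 955/6 - (5/6)x = 1585/12 + (5/12)x gives x* = 65/3 and P* = 1270/9.
With the rebate, buyers effectively pay Pb = Ps − 39, where Ps is the price sellers receive.
On the curves, Pb = 955/6 - (5/6)x and Ps = 1585/12 + (5/12)x; the wedge Ps − Pb = 39 gives 1585/12 + (5/12)x − (955/6 - (5/6)x) = 39, so x' = 793/15.
Then Pb = 955/6 − (5/6)·(793/15) = 1036/9 and Ps = 1585/12 + (5/12)·(793/15) = 1387/9.
The subsidy expands output by 793/15 − 65/3 = 31.2 past the efficient level; on those units the gap between marginal cost and willingness to pay runs from 0 up to 39.
DWL = ½ × 39 × 31.2 = 608.4.

Deadweight loss = £608.4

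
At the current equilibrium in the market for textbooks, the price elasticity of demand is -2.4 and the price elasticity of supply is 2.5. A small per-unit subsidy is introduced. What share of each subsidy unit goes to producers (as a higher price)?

For a small subsidy around the equilibrium, the benefit split depends on the relative slopes, which at a point are proportional to the elasticities.
Buyer share = εs/(εs + |εd|) = 2.5/(2.5 + 2.4) = 25/49; seller share = |εd|/(εs + |εd|) = 24/49.
So producers capture 24/49 of the subsidy.

Producer share = 24/49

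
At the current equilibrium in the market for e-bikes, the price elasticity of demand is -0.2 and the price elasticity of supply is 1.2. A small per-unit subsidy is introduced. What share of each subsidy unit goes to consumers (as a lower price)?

For a small subsidy around the equilibrium, the benefit split depends on the relative slopes, which at a point are proportional to the elasticities.
Buyer share = εs/(εs + |εd|) = 1.2/(1.2 + 0.2) = 6/7; seller share = |εd|/(εs + |εd|) = 1/7.

Consumer share = 6/7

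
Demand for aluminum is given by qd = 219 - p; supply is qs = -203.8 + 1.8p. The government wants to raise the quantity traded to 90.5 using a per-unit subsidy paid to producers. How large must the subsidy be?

Required subsidy s = 35 per unit

At q = 90.5, invert demand for the buyer price: pb = (219 − 90.5)/1 = 128.5; invert supply for the seller price: ps = (90.5 − (-203.8))/1.8 = 163.5.
The subsidy must fill the gap: s = ps − pb = 163.5 − 128.5 = 35.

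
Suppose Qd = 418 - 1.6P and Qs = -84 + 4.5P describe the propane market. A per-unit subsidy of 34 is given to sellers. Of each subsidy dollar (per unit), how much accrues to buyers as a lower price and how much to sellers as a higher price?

Buyers gain 1530/61 per unit; sellers gain 544/61 per unit

Pre-subsidy: 418 - 1.6P = -84 + 4.5P gives P* = 5020/61, Q* = 17466/61.
With the subsidy, sellers receive Ps = Pb + 34 for each unit, where Pb is the price buyers pay.
Supply in terms of Pb becomes Qs = -84 + 4.5(Pb + 34) = 69 + 4.5Pb. Setting this equal to demand: 418 - 1.6Pb = 69 + 4.5Pb, so Pb = 3490/61.
Sellers receive Ps = 3490/61 + 34 = 5564/61; Q' = 418 − 1.6·(3490/61) = 19914/61.
Buyers' price falls by P* − Pb = 5020/61 − 3490/61 = 1530/61; sellers' price rises by Ps − P* = 5564/61 − 5020/61 = 544/61.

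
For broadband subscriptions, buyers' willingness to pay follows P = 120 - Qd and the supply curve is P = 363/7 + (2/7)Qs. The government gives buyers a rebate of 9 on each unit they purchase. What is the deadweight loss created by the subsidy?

Pre-subsidy: 120 - Q = 363/7 + (2/7)Q gives Q* = 53 and P* = 67.
With the rebate, buyers effectively pay Pb = Ps − 9, where Ps is the price sellers receive.
On the curves, Pb = 120 - Q and Ps = 363/7 + (2/7)Q; the wedge Ps − Pb = 9 gives 363/7 + (2/7)Q − (120 - Q) = 9, so Q' = 60.
Then Pb = 120 − 1·60 = 60 and Ps = 363/7 + (2/7)·60 = 69.
The subsidy expands output by 60 − 53 = 7 past the efficient level; on those units the gap between marginal cost and willingness to pay runs from 0 up to 9.
DWL = ½ × 9 × 7 = 31.5.

Deadweight loss = 31.5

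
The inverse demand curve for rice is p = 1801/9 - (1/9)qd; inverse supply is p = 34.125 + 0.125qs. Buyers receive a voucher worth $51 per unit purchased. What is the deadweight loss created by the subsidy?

Deadweight loss = $5508

Pre-subsidy: 1801/9 - (1/9)q = 34.125 + 0.125q gives q* = 703 and p* = 122.
With the rebate, buyers effectively pay pb = ps − 51, where ps is the price sellers receive.
On the curves, pb = 1801/9 - (1/9)q and ps = 34.125 + 0.125q; the wedge ps − pb = 51 gives 34.125 + 0.125q − (1801/9 - (1/9)q) = 51, so q' = 919.
Then pb = 1801/9 − (1/9)·919 = 98 and ps = 34.125 + 0.125·919 = 149.
The subsidy expands output by 919 − 703 = 216 past the efficient level; on those units the gap between marginal cost and willingness to pay runs from 0 up to 51.
DWL = ½ × 51 × 216 = 5508.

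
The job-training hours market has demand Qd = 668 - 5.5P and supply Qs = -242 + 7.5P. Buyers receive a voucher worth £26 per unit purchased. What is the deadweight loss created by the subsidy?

Deadweight loss = £1072.5

Pre-subsidy: 668 - 5.5P = -242 + 7.5P gives P* = 70, Q* = 283.
With the rebate, buyers effectively pay Pb = Ps − 26, where Ps is the price sellers receive.
Demand in terms of Ps becomes Qd = 668 − 5.5(Ps − 26) = 811 - 5.5Ps. Setting this equal to supply: 811 - 5.5Ps = -242 + 7.5Ps, so Ps = 81.
Buyers pay Pb = 81 − 26 = 55; Q' = -242 + 7.5·81 = 365.5.
The subsidy expands output by 365.5 − 283 = 82.5 past the efficient level; on those units the gap between marginal cost and willingness to pay runs from 0 up to 26.
DWL = ½ × 26 × 82.5 = 1072.5.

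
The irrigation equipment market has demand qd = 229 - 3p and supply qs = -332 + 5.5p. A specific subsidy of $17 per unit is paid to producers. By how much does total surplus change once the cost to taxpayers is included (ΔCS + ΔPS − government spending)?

Net change in total surplus = -$280.5

Pre-subsidy: 229 - 3p = -332 + 5.5p gives p* = 66, q* = 31.
With the subsidy, sellers receive ps = pb + 17 for each unit, where pb is the price buyers pay.
Supply in terms of pb becomes qs = -332 + 5.5(pb + 17) = -238.5 + 5.5pb. Setting this equal to demand: 229 - 3pb = -238.5 + 5.5pb, so pb = 55.
Sellers receive ps = 55 + 17 = 72; q' = 229 − 3·55 = 64.
ΔCS = ½(31 + 64)(66 − 55) = 522.5; ΔPS = ½(31 + 64)(72 − 66) = 285.
Government spending = 17 × 64 = 1088.
Net change = 522.5 + 285 − 1088 = -280.5. The loss equals the DWL triangle ½·17·33.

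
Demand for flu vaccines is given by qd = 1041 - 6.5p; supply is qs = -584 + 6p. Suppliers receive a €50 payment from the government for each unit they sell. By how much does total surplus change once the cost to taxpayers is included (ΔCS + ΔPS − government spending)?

Net change in total surplus = -€3900

Pre-subsidy: 1041 - 6.5p = -584 + 6p gives p* = 130, q* = 196.
With the subsidy, sellers receive ps = pb + 50 for each unit, where pb is the price buyers pay.
Supply in terms of pb becomes qs = -584 + 6(pb + 50) = -284 + 6pb. Setting this equal to demand: 1041 - 6.5pb = -284 + 6pb, so pb = 106.
Sellers receive ps = 106 + 50 = 156; q' = 1041 − 6.5·106 = 352.
ΔCS = ½(196 + 352)(130 − 106) = 6576; ΔPS = ½(196 + 352)(156 − 130) = 7124.
Government spending = 50 × 352 = 17600.
Net change = 6576 + 7124 − 17600 = -3900. The loss equals the DWL triangle ½·50·156.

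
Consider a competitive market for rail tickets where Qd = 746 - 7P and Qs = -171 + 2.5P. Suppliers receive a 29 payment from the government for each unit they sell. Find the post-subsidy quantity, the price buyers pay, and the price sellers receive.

Q' = 2351/19; buyers pay 1689/19; sellers receive 2240/19

Pre-subsidy: 746 - 7P = -171 + 2.5P gives P* = 1834/19, Q* = 1336/19.
With the subsidy, sellers receive Ps = Pb + 29 for each unit, where Pb is the price buyers pay.
Supply in terms of Pb becomes Qs = -171 + 2.5(Pb + 29) = -98.5 + 2.5Pb. Setting this equal to demand: 746 - 7Pb = -98.5 + 2.5Pb, so Pb = 1689/19.
Sellers receive Ps = 1689/19 + 29 = 2240/19; Q' = 746 − 7·(1689/19) = 2351/19.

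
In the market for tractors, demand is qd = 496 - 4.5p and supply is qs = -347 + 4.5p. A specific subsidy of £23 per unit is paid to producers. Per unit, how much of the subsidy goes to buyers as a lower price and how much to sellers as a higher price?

Buyers gain £11.5 per unit; sellers gain £11.5 per unit

Pre-subsidy: 496 - 4.5p = -347 + 4.5p gives p* = 281/3, q* = 74.5.
With the subsidy, sellers receive ps = pb + 23 for each unit, where pb is the price buyers pay.
Supply in terms of pb becomes qs = -347 + 4.5(pb + 23) = -243.5 + 4.5pb. Setting this equal to demand: 496 - 4.5pb = -243.5 + 4.5pb, so pb = 493/6.
Sellers receive ps = 493/6 + 23 = 631/6; q' = 496 − 4.5·(493/6) = 126.25.
Buyers' price falls by p* − pb = 281/3 − 493/6 = 11.5; sellers' price rises by ps − p* = 631/6 − 281/3 = 11.5.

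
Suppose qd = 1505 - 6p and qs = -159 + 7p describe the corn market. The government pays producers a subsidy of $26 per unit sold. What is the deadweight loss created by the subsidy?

Deadweight loss = $1092

Pre-subsidy: 1505 - 6p = -159 + 7p gives p* = 128, q* = 737.
With the subsidy, sellers receive ps = pb + 26 for each unit, where pb is the price buyers pay.
Supply in terms of pb becomes qs = -159 + 7(pb + 26) = 23 + 7pb. Setting this equal to demand: 1505 - 6pb = 23 + 7pb, so pb = 114.
Sellers receive ps = 114 + 26 = 140; q' = 1505 − 6·114 = 821.
The subsidy expands output by 821 − 737 = 84 past the efficient level; on those units the gap between marginal cost and willingness to pay runs from 0 up to 26.
DWL = ½ × 26 × 84 = 1092.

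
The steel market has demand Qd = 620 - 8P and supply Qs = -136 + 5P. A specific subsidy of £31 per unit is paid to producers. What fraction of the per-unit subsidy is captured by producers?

Pre-subsidy: 620 - 8P = -136 + 5P gives P* = 756/13, Q* = 2012/13.
With the subsidy, sellers receive Ps = Pb + 31 for each unit, where Pb is the price buyers pay.
Supply in terms of Pb becomes Qs = -136 + 5(Pb + 31) = 19 + 5Pb. Setting this equal to demand: 620 - 8Pb = 19 + 5Pb, so Pb = 601/13.
Sellers receive Ps = 601/13 + 31 = 1004/13; Q' = 620 − 8·(601/13) = 3252/13.
Buyers' price falls by P* − Pb = 756/13 − 601/13 = 155/13; sellers' price rises by Ps − P* = 1004/13 − 756/13 = 248/13.
So producers capture (248/13)/31 = 8/13 of each unit of subsidy.

Producer share = 8/13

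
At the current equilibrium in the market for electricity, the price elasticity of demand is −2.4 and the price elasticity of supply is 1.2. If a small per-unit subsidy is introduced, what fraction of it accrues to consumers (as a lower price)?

Consumer share = 1/3

For a small subsidy around the equilibrium, the benefit split depends on the relative slopes, which at a point are proportional to the elasticities.
Buyer share = εs/(εs + |εd|) = 1.2/(1.2 + 2.4) = 1/3; seller share = |εd|/(εs + |εd|) = 2/3.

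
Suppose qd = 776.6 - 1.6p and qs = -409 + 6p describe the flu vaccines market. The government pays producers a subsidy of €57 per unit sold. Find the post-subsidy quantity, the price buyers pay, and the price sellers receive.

q' = 599; buyers pay €111; sellers receive €168

Pre-subsidy: 776.6 - 1.6p = -409 + 6p gives p* = 156, q* = 527.
With the subsidy, sellers receive ps = pb + 57 for each unit, where pb is the price buyers pay.
Supply in terms of pb becomes qs = -409 + 6(pb + 57) = -67 + 6pb. Setting this equal to demand: 776.6 - 1.6pb = -67 + 6pb, so pb = 111.
Sellers receive ps = 111 + 57 = 168; q' = 776.6 − 1.6·111 = 599.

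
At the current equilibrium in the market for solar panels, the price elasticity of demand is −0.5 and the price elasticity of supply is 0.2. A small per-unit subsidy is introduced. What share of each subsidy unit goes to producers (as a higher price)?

For a small subsidy around the equilibrium, the benefit split depends on the relative slopes, which at a point are proportional to the elasticities.
Buyer share = εs/(εs + |εd|) = 0.2/(0.2 + 0.5) = 2/7; seller share = |εd|/(εs + |εd|) = 5/7.
So producers capture 5/7 of the subsidy.

Producer share = 5/7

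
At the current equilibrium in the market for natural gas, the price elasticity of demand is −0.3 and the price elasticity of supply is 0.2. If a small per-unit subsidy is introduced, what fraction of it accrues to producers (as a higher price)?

For a small subsidy around the equilibrium, the benefit split depends on the relative slopes, which at a point are proportional to the elasticities.
Buyer share = εs/(εs + |εd|) = 0.2/(0.2 + 0.3) = 0.4; seller share = |εd|/(εs + |εd|) = 0.6.
So producers capture 0.6 of the subsidy.

Producer share = 0.6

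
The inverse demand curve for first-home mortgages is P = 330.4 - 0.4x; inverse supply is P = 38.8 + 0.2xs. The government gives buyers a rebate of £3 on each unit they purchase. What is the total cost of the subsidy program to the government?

Pre-subsidy: 330.4 - 0.4x = 38.8 + 0.2x gives x* = 486 and P* = 136.
With the rebate, buyers effectively pay Pb = Ps − 3, where Ps is the price sellers receive.
On the curves, Pb = 330.4 - 0.4x and Ps = 38.8 + 0.2x; the wedge Ps − Pb = 3 gives 38.8 + 0.2x − (330.4 - 0.4x) = 3, so x' = 491.
Then Pb = 330.4 − 0.4·491 = 134 and Ps = 38.8 + 0.2·491 = 137.
Government outlay = subsidy × quantity = 3 × 491 = 1473.

Government cost = £1473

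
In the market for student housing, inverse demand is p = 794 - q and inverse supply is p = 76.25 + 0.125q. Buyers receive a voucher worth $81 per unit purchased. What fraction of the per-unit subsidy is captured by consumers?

Consumer share = 8/9

Pre-subsidy: 794 - q = 76.25 + 0.125q gives q* = 638 and p* = 156.
With the rebate, buyers effectively pay pb = ps − 81, where ps is the price sellers receive.
On the curves, pb = 794 - q and ps = 76.25 + 0.125q; the wedge ps − pb = 81 gives 76.25 + 0.125q − (794 - q) = 81, so q' = 710.
Then pb = 794 − 1·710 = 84 and ps = 76.25 + 0.125·710 = 165.
Buyers' price falls by p* − pb = 156 − 84 = 72; sellers' price rises by ps − p* = 165 − 156 = 9.
So consumers capture 72/81 = 8/9 of each unit of subsidy.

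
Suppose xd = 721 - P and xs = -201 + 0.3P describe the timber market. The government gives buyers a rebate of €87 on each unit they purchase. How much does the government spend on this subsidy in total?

Pre-subsidy: 721 - P = -201 + 0.3P gives P* = 9220/13, x* = 153/13.
With the rebate, buyers effectively pay Pb = Ps − 87, where Ps is the price sellers receive.
Demand in terms of Ps becomes xd = 721 − 1(Ps − 87) = 808 - Ps. Setting this equal to supply: 808 - Ps = -201 + 0.3Ps, so Ps = 10090/13.
Buyers pay Pb = 10090/13 − 87 = 8959/13; x' = -201 + 0.3·(10090/13) = 414/13.
Government outlay = subsidy × quantity = 87 × 414/13 = 36018/13.

Government cost = 36018/13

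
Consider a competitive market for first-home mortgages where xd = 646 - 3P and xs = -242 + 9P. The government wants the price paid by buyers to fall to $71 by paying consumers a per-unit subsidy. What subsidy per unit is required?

At a buyer price of 71, quantity demanded is 646 − 3·71 = 433.
Sellers supply 433 only when they receive Ps with -242 + 9·Ps = 433, i.e. Ps = 75.
s = Ps − Pb = 75 − 71 = 4.

Required subsidy s = $4 per unit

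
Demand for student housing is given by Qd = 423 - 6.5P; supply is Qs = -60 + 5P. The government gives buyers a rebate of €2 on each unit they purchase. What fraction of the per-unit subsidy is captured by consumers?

Consumer share = 10/23

Pre-subsidy: 423 - 6.5P = -60 + 5P gives P* = 42, Q* = 150.
With the rebate, buyers effectively pay Pb = Ps − 2, where Ps is the price sellers receive.
Demand in terms of Ps becomes Qd = 423 − 6.5(Ps − 2) = 436 - 6.5Ps. Setting this equal to supply: 436 - 6.5Ps = -60 + 5Ps, so Ps = 992/23.
Buyers pay Pb = 992/23 − 2 = 946/23; Q' = -60 + 5·(992/23) = 3580/23.
Buyers' price falls by P* − Pb = 42 − 946/23 = 20/23; sellers' price rises by Ps − P* = 992/23 − 42 = 26/23.
So consumers capture (20/23)/2 = 10/23 of each unit of subsidy.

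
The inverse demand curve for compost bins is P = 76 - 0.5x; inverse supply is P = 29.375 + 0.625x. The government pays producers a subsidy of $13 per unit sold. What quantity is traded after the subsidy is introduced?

Pre-subsidy: 76 - 0.5x = 29.375 + 0.625x gives x* = 373/9 and P* = 995/18.
With the subsidy, sellers receive Ps = Pb + 13 for each unit, where Pb is the price buyers pay.
On the curves, Pb = 76 - 0.5x and Ps = 29.375 + 0.625x; the wedge Ps − Pb = 13 gives 29.375 + 0.625x − (76 - 0.5x) = 13, so x' = 53.
Then Pb = 76 − 0.5·53 = 49.5 and Ps = 29.375 + 0.625·53 = 62.5.

x' = 53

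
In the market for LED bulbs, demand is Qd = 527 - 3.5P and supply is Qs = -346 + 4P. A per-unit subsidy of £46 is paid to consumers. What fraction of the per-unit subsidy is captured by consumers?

Pre-subsidy: 527 - 3.5P = -346 + 4P gives P* = 116.4, Q* = 119.6.
With the rebate, buyers effectively pay Pb = Ps − 46, where Ps is the price sellers receive.
Demand in terms of Ps becomes Qd = 527 − 3.5(Ps − 46) = 688 - 3.5Ps. Setting this equal to supply: 688 - 3.5Ps = -346 + 4Ps, so Ps = 2068/15.
Buyers pay Pb = 2068/15 − 46 = 1378/15; Q' = -346 + 4·(2068/15) = 3082/15.
Buyers' price falls by P* − Pb = 116.4 − 1378/15 = 368/15; sellers' price rises by Ps − P* = 2068/15 − 116.4 = 322/15.
So consumers capture (368/15)/46 = 8/15 of each unit of subsidy.

Consumer share = 8/15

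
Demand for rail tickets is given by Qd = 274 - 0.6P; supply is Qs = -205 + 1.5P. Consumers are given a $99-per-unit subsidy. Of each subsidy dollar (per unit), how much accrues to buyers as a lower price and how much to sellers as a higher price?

Pre-subsidy: 274 - 0.6P = -205 + 1.5P gives P* = 4790/21, Q* = 960/7.
With the rebate, buyers effectively pay Pb = Ps − 99, where Ps is the price sellers receive.
Demand in terms of Ps becomes Qd = 274 − 0.6(Ps − 99) = 333.4 - 0.6Ps. Setting this equal to supply: 333.4 - 0.6Ps = -205 + 1.5Ps, so Ps = 5384/21.
Buyers pay Pb = 5384/21 − 99 = 3305/21; Q' = -205 + 1.5·(5384/21) = 1257/7.
Buyers' price falls by P* − Pb = 4790/21 − 3305/21 = 495/7; sellers' price rises by Ps − P* = 5384/21 − 4790/21 = 198/7.

Buyers gain 495/7 per unit; sellers gain 198/7 per unit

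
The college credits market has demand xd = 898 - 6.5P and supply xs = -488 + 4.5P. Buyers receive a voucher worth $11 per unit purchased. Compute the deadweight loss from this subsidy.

Pre-subsidy: 898 - 6.5P = -488 + 4.5P gives P* = 126, x* = 79.
With the rebate, buyers effectively pay Pb = Ps − 11, where Ps is the price sellers receive.
Demand in terms of Ps becomes xd = 898 − 6.5(Ps − 11) = 969.5 - 6.5Ps. Setting this equal to supply: 969.5 - 6.5Ps = -488 + 4.5Ps, so Ps = 132.5.
Buyers pay Pb = 132.5 − 11 = 121.5; x' = -488 + 4.5·132.5 = 108.25.
The subsidy expands output by 108.25 − 79 = 29.25 past the efficient level; on those units the gap between marginal cost and willingness to pay runs from 0 up to 11.
DWL = ½ × 11 × 29.25 = 160.875.

Deadweight loss = $160.875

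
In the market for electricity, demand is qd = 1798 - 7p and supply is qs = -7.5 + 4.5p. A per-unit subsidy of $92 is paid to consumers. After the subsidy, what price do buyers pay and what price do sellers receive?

Pre-subsidy: 1798 - 7p = -7.5 + 4.5p gives p* = 157, q* = 699.
With the rebate, buyers effectively pay pb = ps − 92, where ps is the price sellers receive.
Demand in terms of ps becomes qd = 1798 − 7(ps − 92) = 2442 - 7ps. Setting this equal to supply: 2442 - 7ps = -7.5 + 4.5ps, so ps = 213.
Buyers pay pb = 213 − 92 = 121; q' = -7.5 + 4.5·213 = 951.

Buyers pay $121; sellers receive $213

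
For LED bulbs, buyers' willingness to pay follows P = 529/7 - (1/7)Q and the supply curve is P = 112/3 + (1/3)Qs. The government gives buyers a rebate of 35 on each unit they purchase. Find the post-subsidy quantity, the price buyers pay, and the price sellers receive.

Pre-subsidy: 529/7 - (1/7)Q = 112/3 + (1/3)Q gives Q* = 80.3 and P* = 64.1.
With the rebate, buyers effectively pay Pb = Ps − 35, where Ps is the price sellers receive.
On the curves, Pb = 529/7 - (1/7)Q and Ps = 112/3 + (1/3)Q; the wedge Ps − Pb = 35 gives 112/3 + (1/3)Q − (529/7 - (1/7)Q) = 35, so Q' = 153.8.
Then Pb = 529/7 − (1/7)·153.8 = 53.6 and Ps = 112/3 + (1/3)·153.8 = 88.6.

Q' = 153.8; buyers pay 53.6; sellers receive 88.6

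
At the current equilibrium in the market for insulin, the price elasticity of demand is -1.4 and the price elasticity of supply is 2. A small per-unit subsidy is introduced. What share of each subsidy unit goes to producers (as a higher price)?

For a small subsidy around the equilibrium, the benefit split depends on the relative slopes, which at a point are proportional to the elasticities.
Buyer share = εs/(εs + |εd|) = 2/(2 + 1.4) = 10/17; seller share = |εd|/(εs + |εd|) = 7/17.
So producers capture 7/17 of the subsidy.

Producer share = 7/17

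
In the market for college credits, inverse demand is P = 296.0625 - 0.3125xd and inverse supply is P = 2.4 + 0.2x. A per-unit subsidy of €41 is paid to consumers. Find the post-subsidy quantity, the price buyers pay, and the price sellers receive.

Pre-subsidy: 296.0625 - 0.3125x = 2.4 + 0.2x gives x* = 573 and P* = 117.
With the rebate, buyers effectively pay Pb = Ps − 41, where Ps is the price sellers receive.
On the curves, Pb = 296.0625 - 0.3125x and Ps = 2.4 + 0.2x; the wedge Ps − Pb = 41 gives 2.4 + 0.2x − (296.0625 - 0.3125x) = 41, so x' = 653.
Then Pb = 296.0625 − 0.3125·653 = 92 and Ps = 2.4 + 0.2·653 = 133.

x' = 653; buyers pay €92; sellers receive €133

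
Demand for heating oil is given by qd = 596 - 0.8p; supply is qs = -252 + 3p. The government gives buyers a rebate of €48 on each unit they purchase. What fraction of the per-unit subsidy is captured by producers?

Pre-subsidy: 596 - 0.8p = -252 + 3p gives p* = 4240/19, q* = 7932/19.
With the rebate, buyers effectively pay pb = ps − 48, where ps is the price sellers receive.
Demand in terms of ps becomes qd = 596 − 0.8(ps − 48) = 634.4 - 0.8ps. Setting this equal to supply: 634.4 - 0.8ps = -252 + 3ps, so ps = 4432/19.
Buyers pay pb = 4432/19 − 48 = 3520/19; q' = -252 + 3·(4432/19) = 8508/19.
Buyers' price falls by p* − pb = 4240/19 − 3520/19 = 720/19; sellers' price rises by ps − p* = 4432/19 − 4240/19 = 192/19.
So producers capture (192/19)/48 = 4/19 of each unit of subsidy.

Producer share = 4/19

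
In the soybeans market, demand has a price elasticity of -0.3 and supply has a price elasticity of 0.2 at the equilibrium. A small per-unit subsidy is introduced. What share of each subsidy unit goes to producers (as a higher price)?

Producer share = 0.6

For a small subsidy around the equilibrium, the benefit split depends on the relative slopes, which at a point are proportional to the elasticities.
Buyer share = εs/(εs + |εd|) = 0.2/(0.2 + 0.3) = 0.4; seller share = |εd|/(εs + |εd|) = 0.6.
So producers capture 0.6 of the subsidy.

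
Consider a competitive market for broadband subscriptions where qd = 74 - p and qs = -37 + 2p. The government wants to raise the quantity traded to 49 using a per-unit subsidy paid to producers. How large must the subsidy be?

At q = 49, invert demand for the buyer price: pb = (74 − 49)/1 = 25; invert supply for the seller price: ps = (49 − (-37))/2 = 43.
The subsidy must fill the gap: s = ps − pb = 43 − 25 = 18.

Required subsidy s = 18 per unit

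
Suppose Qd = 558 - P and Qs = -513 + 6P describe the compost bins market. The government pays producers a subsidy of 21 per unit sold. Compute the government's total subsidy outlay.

Government cost = 8883

Pre-subsidy: 558 - P = -513 + 6P gives P* = 153, Q* = 405.
With the subsidy, sellers receive Ps = Pb + 21 for each unit, where Pb is the price buyers pay.
Supply in terms of Pb becomes Qs = -513 + 6(Pb + 21) = -387 + 6Pb. Setting this equal to demand: 558 - Pb = -387 + 6Pb, so Pb = 135.
Sellers receive Ps = 135 + 21 = 156; Q' = 558 − 1·135 = 423.
Government outlay = subsidy × quantity = 21 × 423 = 8883.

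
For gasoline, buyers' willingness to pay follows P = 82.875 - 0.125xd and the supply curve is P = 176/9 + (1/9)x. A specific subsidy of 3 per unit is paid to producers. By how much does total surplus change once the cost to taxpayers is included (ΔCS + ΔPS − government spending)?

Pre-subsidy: 82.875 - 0.125x = 176/9 + (1/9)x gives x* = 4559/17 and P* = 839/17.
With the subsidy, sellers receive Ps = Pb + 3 for each unit, where Pb is the price buyers pay.
On the curves, Pb = 82.875 - 0.125x and Ps = 176/9 + (1/9)x; the wedge Ps − Pb = 3 gives 176/9 + (1/9)x − (82.875 - 0.125x) = 3, so x' = 4775/17.
Then Pb = 82.875 − 0.125·(4775/17) = 812/17 and Ps = 176/9 + (1/9)·(4775/17) = 863/17.
ΔCS = ½(4559/17 + 4775/17)(839/17 − 812/17) = 126009/289; ΔPS = ½(4559/17 + 4775/17)(863/17 − 839/17) = 112008/289.
Government spending = 3 × 4775/17 = 14325/17.
Net change = 126009/289 + 112008/289 − 14325/17 = -324/17. The loss equals the DWL triangle ½·3·216/17.

Net change in total surplus = -324/17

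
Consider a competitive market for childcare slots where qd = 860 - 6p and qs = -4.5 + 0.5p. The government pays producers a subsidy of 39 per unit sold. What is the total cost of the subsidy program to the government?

Pre-subsidy: 860 - 6p = -4.5 + 0.5p gives p* = 133, q* = 62.
With the subsidy, sellers receive ps = pb + 39 for each unit, where pb is the price buyers pay.
Supply in terms of pb becomes qs = -4.5 + 0.5(pb + 39) = 15 + 0.5pb. Setting this equal to demand: 860 - 6pb = 15 + 0.5pb, so pb = 130.
Sellers receive ps = 130 + 39 = 169; q' = 860 − 6·130 = 80.
Government outlay = subsidy × quantity = 39 × 80 = 3120.

Government cost = 3120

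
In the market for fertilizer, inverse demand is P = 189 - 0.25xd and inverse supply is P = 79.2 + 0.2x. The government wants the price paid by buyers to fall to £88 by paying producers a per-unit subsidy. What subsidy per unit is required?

At a buyer price of 88, quantity demanded is 756 − 4·88 = 404.
Sellers supply 404 only when they receive Ps = 79.2 + 0.2·404 = 160.
s = Ps − Pb = 160 − 88 = 72.

Required subsidy s = £72 per unit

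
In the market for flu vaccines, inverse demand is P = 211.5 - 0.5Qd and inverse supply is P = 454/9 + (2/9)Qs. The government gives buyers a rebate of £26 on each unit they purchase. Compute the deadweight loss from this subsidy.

Pre-subsidy: 211.5 - 0.5Q = 454/9 + (2/9)Q gives Q* = 223 and P* = 100.
With the rebate, buyers effectively pay Pb = Ps − 26, where Ps is the price sellers receive.
On the curves, Pb = 211.5 - 0.5Q and Ps = 454/9 + (2/9)Q; the wedge Ps − Pb = 26 gives 454/9 + (2/9)Q − (211.5 - 0.5Q) = 26, so Q' = 259.
Then Pb = 211.5 − 0.5·259 = 82 and Ps = 454/9 + (2/9)·259 = 108.
The subsidy expands output by 259 − 223 = 36 past the efficient level; on those units the gap between marginal cost and willingness to pay runs from 0 up to 26.
DWL = ½ × 26 × 36 = 468.

Deadweight loss = £468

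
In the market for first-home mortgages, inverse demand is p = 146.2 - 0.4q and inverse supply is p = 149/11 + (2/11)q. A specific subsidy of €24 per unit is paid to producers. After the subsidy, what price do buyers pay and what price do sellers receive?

Pre-subsidy: 146.2 - 0.4q = 149/11 + (2/11)q gives q* = 228 and p* = 55.
With the subsidy, sellers receive ps = pb + 24 for each unit, where pb is the price buyers pay.
On the curves, pb = 146.2 - 0.4q and ps = 149/11 + (2/11)q; the wedge ps − pb = 24 gives 149/11 + (2/11)q − (146.2 - 0.4q) = 24, so q' = 269.25.
Then pb = 146.2 − 0.4·269.25 = 38.5 and ps = 149/11 + (2/11)·269.25 = 62.5.

Buyers pay €38.5; sellers receive €62.5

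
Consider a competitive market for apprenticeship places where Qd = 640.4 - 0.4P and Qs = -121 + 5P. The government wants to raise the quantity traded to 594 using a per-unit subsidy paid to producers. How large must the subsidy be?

Required subsidy s = 27 per unit

At Q = 594, invert demand for the buyer price: Pb = (640.4 − 594)/0.4 = 116; invert supply for the seller price: Ps = (594 − (-121))/5 = 143.
The subsidy must fill the gap: s = Ps − Pb = 143 − 116 = 27.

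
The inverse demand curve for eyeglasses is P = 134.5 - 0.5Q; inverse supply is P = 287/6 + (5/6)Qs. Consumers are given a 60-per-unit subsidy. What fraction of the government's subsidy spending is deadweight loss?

DWL / government spending = 9/44

Pre-subsidy: 134.5 - 0.5Q = 287/6 + (5/6)Q gives Q* = 65 and P* = 102.
With the rebate, buyers effectively pay Pb = Ps − 60, where Ps is the price sellers receive.
On the curves, Pb = 134.5 - 0.5Q and Ps = 287/6 + (5/6)Q; the wedge Ps − Pb = 60 gives 287/6 + (5/6)Q − (134.5 - 0.5Q) = 60, so Q' = 110.
Then Pb = 134.5 − 0.5·110 = 79.5 and Ps = 287/6 + (5/6)·110 = 139.5.
ΔCS = ½(65 + 110)(102 − 79.5) = 1968.75; ΔPS = ½(65 + 110)(139.5 − 102) = 3281.25.
Government spending = 60 × 110 = 6600.
DWL = ½ × 60 × (110 − 65) = 1350; fraction = 1350 / 6600 = 9/44.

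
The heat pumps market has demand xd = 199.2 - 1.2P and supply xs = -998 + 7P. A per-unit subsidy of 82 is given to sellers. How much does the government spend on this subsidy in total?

Government cost = 8856

Pre-subsidy: 199.2 - 1.2P = -998 + 7P gives P* = 146, x* = 24.
With the subsidy, sellers receive Ps = Pb + 82 for each unit, where Pb is the price buyers pay.
Supply in terms of Pb becomes xs = -998 + 7(Pb + 82) = -424 + 7Pb. Setting this equal to demand: 199.2 - 1.2Pb = -424 + 7Pb, so Pb = 76.
Sellers receive Ps = 76 + 82 = 158; x' = 199.2 − 1.2·76 = 108.
Government outlay = subsidy × quantity = 82 × 108 = 8856.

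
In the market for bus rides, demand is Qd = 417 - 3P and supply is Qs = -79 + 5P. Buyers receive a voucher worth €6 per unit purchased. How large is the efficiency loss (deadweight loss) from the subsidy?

Deadweight loss = €33.75

Pre-subsidy: 417 - 3P = -79 + 5P gives P* = 62, Q* = 231.
With the rebate, buyers effectively pay Pb = Ps − 6, where Ps is the price sellers receive.
Demand in terms of Ps becomes Qd = 417 − 3(Ps − 6) = 435 - 3Ps. Setting this equal to supply: 435 - 3Ps = -79 + 5Ps, so Ps = 64.25.
Buyers pay Pb = 64.25 − 6 = 58.25; Q' = -79 + 5·64.25 = 242.25.
The subsidy expands output by 242.25 − 231 = 11.25 past the efficient level; on those units the gap between marginal cost and willingness to pay runs from 0 up to 6.
DWL = ½ × 6 × 11.25 = 33.75.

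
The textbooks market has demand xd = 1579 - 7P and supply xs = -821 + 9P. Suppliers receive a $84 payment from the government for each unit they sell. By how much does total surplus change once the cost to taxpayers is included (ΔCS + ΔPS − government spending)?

Pre-subsidy: 1579 - 7P = -821 + 9P gives P* = 150, x* = 529.
With the subsidy, sellers receive Ps = Pb + 84 for each unit, where Pb is the price buyers pay.
Supply in terms of Pb becomes xs = -821 + 9(Pb + 84) = -65 + 9Pb. Setting this equal to demand: 1579 - 7Pb = -65 + 9Pb, so Pb = 102.75.
Sellers receive Ps = 102.75 + 84 = 186.75; x' = 1579 − 7·102.75 = 859.75.
ΔCS = ½(529 + 859.75)(150 − 102.75) = 32809.21875; ΔPS = ½(529 + 859.75)(186.75 − 150) = 25518.28125.
Government spending = 84 × 859.75 = 72219.
Net change = 32809.21875 + 25518.28125 − 72219 = -13891.5. The loss equals the DWL triangle ½·84·330.75.

Net change in total surplus = -$13891.5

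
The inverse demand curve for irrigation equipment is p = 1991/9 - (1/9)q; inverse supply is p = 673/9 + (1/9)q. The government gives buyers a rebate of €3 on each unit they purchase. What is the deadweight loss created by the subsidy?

Deadweight loss = €20.25

Pre-subsidy: 1991/9 - (1/9)q = 673/9 + (1/9)q gives q* = 659 and p* = 148.
With the rebate, buyers effectively pay pb = ps − 3, where ps is the price sellers receive.
On the curves, pb = 1991/9 - (1/9)q and ps = 673/9 + (1/9)q; the wedge ps − pb = 3 gives 673/9 + (1/9)q − (1991/9 - (1/9)q) = 3, so q' = 672.5.
Then pb = 1991/9 − (1/9)·672.5 = 146.5 and ps = 673/9 + (1/9)·672.5 = 149.5.
The subsidy expands output by 672.5 − 659 = 13.5 past the efficient level; on those units the gap between marginal cost and willingness to pay runs from 0 up to 3.
DWL = ½ × 3 × 13.5 = 20.25.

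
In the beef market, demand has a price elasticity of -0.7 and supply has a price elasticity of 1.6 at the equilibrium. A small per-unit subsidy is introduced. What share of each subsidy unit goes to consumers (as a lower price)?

Consumer share = 16/23

For a small subsidy around the equilibrium, the benefit split depends on the relative slopes, which at a point are proportional to the elasticities.
Buyer share = εs/(εs + |εd|) = 1.6/(1.6 + 0.7) = 16/23; seller share = |εd|/(εs + |εd|) = 7/23.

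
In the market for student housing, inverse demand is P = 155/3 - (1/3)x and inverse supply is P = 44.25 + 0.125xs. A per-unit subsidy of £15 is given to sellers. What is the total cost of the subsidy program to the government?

Government cost = 8070/11

Pre-subsidy: 155/3 - (1/3)x = 44.25 + 0.125x gives x* = 178/11 and P* = 509/11.
With the subsidy, sellers receive Ps = Pb + 15 for each unit, where Pb is the price buyers pay.
On the curves, Pb = 155/3 - (1/3)x and Ps = 44.25 + 0.125x; the wedge Ps − Pb = 15 gives 44.25 + 0.125x − (155/3 - (1/3)x) = 15, so x' = 538/11.
Then Pb = 155/3 − (1/3)·(538/11) = 389/11 and Ps = 44.25 + 0.125·(538/11) = 554/11.
Government outlay = subsidy × quantity = 15 × 538/11 = 8070/11.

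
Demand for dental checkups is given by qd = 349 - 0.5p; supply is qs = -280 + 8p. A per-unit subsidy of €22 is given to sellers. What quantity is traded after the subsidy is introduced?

q' = 5480/17

Pre-subsidy: 349 - 0.5p = -280 + 8p gives p* = 74, q* = 312.
With the subsidy, sellers receive ps = pb + 22 for each unit, where pb is the price buyers pay.
Supply in terms of pb becomes qs = -280 + 8(pb + 22) = -104 + 8pb. Setting this equal to demand: 349 - 0.5pb = -104 + 8pb, so pb = 906/17.
Sellers receive ps = 906/17 + 22 = 1280/17; q' = 349 − 0.5·(906/17) = 5480/17.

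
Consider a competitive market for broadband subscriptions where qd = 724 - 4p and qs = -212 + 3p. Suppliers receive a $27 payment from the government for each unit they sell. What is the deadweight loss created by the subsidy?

Pre-subsidy: 724 - 4p = -212 + 3p gives p* = 936/7, q* = 1324/7.
With the subsidy, sellers receive ps = pb + 27 for each unit, where pb is the price buyers pay.
Supply in terms of pb becomes qs = -212 + 3(pb + 27) = -131 + 3pb. Setting this equal to demand: 724 - 4pb = -131 + 3pb, so pb = 855/7.
Sellers receive ps = 855/7 + 27 = 1044/7; q' = 724 − 4·(855/7) = 1648/7.
The subsidy expands output by 1648/7 − 1324/7 = 324/7 past the efficient level; on those units the gap between marginal cost and willingness to pay runs from 0 up to 27.
DWL = ½ × 27 × 324/7 = 4374/7.

Deadweight loss = 4374/7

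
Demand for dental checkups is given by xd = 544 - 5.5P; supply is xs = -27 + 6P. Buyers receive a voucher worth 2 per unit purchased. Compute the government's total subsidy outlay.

Government cost = 12726/23

Pre-subsidy: 544 - 5.5P = -27 + 6P gives P* = 1142/23, x* = 6231/23.
With the rebate, buyers effectively pay Pb = Ps − 2, where Ps is the price sellers receive.
Demand in terms of Ps becomes xd = 544 − 5.5(Ps − 2) = 555 - 5.5Ps. Setting this equal to supply: 555 - 5.5Ps = -27 + 6Ps, so Ps = 1164/23.
Buyers pay Pb = 1164/23 − 2 = 1118/23; x' = -27 + 6·(1164/23) = 6363/23.
Government outlay = subsidy × quantity = 2 × 6363/23 = 12726/23.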